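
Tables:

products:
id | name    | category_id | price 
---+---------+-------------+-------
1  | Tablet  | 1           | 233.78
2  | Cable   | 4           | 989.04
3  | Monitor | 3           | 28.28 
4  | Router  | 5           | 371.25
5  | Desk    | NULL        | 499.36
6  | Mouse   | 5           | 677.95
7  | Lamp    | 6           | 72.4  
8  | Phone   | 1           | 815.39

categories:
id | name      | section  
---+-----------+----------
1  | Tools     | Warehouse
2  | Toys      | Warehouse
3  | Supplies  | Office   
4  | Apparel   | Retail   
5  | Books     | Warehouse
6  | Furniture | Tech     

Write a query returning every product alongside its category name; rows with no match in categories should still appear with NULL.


LEFT JOIN keeps every row from products (the left table); where category_id has no match in categories, the category columns become NULL. Walk through each product:
  - product 1 (Tablet): category_id=1 -> matches Tools
  - product 2 (Cable): category_id=4 -> matches Apparel
  - product 3 (Monitor): category_id=3 -> matches Supplies
  - product 4 (Router): category_id=5 -> matches Books
  - product 5 (Desk): category_id=NULL, no match -> kept with NULL
  - product 6 (Mouse): category_id=5 -> matches Books
  - product 7 (Lamp): category_id=6 -> matches Furniture
  - product 8 (Phone): category_id=1 -> matches Tools
All 8 rows appear; 1 has NULL category.

SQL:
SELECT a.name, b.name AS category
FROM products a
LEFT JOIN categories b ON a.category_id = b.id

Result:
name    | category 
--------+----------
Tablet  | Tools    
Cable   | Apparel  
Monitor | Supplies 
Router  | Books    
Desk    | NULL     
Mouse   | Books    
Lamp    | Furniture
Phone   | Tools    


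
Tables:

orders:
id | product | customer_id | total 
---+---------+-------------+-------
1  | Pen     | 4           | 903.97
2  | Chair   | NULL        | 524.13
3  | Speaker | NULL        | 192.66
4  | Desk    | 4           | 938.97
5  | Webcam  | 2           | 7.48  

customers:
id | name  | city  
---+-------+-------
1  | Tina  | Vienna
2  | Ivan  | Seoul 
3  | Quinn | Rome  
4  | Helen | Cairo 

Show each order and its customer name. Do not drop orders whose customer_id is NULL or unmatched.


LEFT JOIN keeps every row from orders (the left table); where customer_id has no match in customers, the customer columns become NULL. Walk through each order:
  - order 1 (Pen): customer_id=4 -> matches Helen
  - order 2 (Chair): customer_id=NULL, no match -> kept with NULL
  - order 3 (Speaker): customer_id=NULL, no match -> kept with NULL
  - order 4 (Desk): customer_id=4 -> matches Helen
  - order 5 (Webcam): customer_id=2 -> matches Ivan
All 5 rows appear; 2 have NULL customer.

SQL:
SELECT a.product, b.name AS customer
FROM orders a
LEFT JOIN customers b ON a.customer_id = b.id

Result:
product | customer
--------+---------
Pen     | Helen   
Chair   | NULL    
Speaker | NULL    
Desk    | Helen   
Webcam  | Ivan    


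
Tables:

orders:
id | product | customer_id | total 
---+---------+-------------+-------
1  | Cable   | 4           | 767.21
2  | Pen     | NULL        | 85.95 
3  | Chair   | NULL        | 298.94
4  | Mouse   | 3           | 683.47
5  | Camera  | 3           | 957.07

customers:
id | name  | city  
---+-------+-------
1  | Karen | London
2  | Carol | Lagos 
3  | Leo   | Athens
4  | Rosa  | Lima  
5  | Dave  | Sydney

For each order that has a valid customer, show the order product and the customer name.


INNER JOIN keeps only orders rows whose customer_id matches an id in customers. Walk through each order:
  - order 1 (Cable): customer_id=4 -> matches Rosa
  - order 2 (Pen): customer_id=NULL, no match -> dropped
  - order 3 (Chair): customer_id=NULL, no match -> dropped
  - order 4 (Mouse): customer_id=3 -> matches Leo
  - order 5 (Camera): customer_id=3 -> matches Leo
So 2 of 5 rows are dropped.

SQL:
SELECT a.product, b.name AS customer
FROM orders a
INNER JOIN customers b ON a.customer_id = b.id

Result:
product | customer
--------+---------
Cable   | Rosa    
Mouse   | Leo     
Camera  | Leo     


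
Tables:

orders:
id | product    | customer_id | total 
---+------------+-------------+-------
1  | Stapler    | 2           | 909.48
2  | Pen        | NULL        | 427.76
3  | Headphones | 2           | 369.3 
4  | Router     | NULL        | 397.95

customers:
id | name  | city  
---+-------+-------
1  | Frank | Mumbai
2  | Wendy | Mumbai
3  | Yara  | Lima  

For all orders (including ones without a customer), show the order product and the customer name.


LEFT JOIN keeps every row from orders (the left table); where customer_id has no match in customers, the customer columns become NULL. Walk through each order:
  - order 1 (Stapler): customer_id=2 -> matches Wendy
  - order 2 (Pen): customer_id=NULL, no match -> kept with NULL
  - order 3 (Headphones): customer_id=2 -> matches Wendy
  - order 4 (Router): customer_id=NULL, no match -> kept with NULL
All 4 rows appear; 2 have NULL customer.

SQL:
SELECT a.product, b.name AS customer
FROM orders a
LEFT JOIN customers b ON a.customer_id = b.id

Result:
product    | customer
-----------+---------
Stapler    | Wendy   
Pen        | NULL    
Headphones | Wendy   
Router     | NULL    


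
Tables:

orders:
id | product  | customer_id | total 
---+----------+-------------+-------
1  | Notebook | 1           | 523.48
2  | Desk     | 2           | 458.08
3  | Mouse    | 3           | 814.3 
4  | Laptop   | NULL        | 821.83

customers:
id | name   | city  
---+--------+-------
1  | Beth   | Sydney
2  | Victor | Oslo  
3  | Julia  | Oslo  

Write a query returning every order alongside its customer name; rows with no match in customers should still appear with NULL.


LEFT JOIN keeps every row from orders (the left table); where customer_id has no match in customers, the customer columns become NULL. Walk through each order:
  - order 1 (Notebook): customer_id=1 -> matches Beth
  - order 2 (Desk): customer_id=2 -> matches Victor
  - order 3 (Mouse): customer_id=3 -> matches Julia
  - order 4 (Laptop): customer_id=NULL, no match -> kept with NULL
All 4 rows appear; 1 has NULL customer.

SQL:
SELECT a.product, b.name AS customer
FROM orders a
LEFT JOIN customers b ON a.customer_id = b.id

Result:
product  | customer
---------+---------
Notebook | Beth    
Desk     | Victor  
Mouse    | Julia   
Laptop   | NULL    


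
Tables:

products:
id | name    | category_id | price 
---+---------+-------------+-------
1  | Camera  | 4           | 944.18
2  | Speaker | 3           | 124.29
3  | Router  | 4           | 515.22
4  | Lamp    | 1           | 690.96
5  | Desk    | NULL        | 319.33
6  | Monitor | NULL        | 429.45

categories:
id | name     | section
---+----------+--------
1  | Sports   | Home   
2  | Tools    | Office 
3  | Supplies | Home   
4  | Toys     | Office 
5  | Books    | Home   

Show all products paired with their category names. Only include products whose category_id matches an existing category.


INNER JOIN keeps only products rows whose category_id matches an id in categories. Walk through each product:
  - product 1 (Camera): category_id=4 -> matches Toys
  - product 2 (Speaker): category_id=3 -> matches Supplies
  - product 3 (Router): category_id=4 -> matches Toys
  - product 4 (Lamp): category_id=1 -> matches Sports
  - product 5 (Desk): category_id=NULL, no match -> dropped
  - product 6 (Monitor): category_id=NULL, no match -> dropped
So 2 of 6 rows are dropped.

SQL:
SELECT a.name, b.name AS category
FROM products a
INNER JOIN categories b ON a.category_id = b.id

Result:
name    | category
--------+---------
Camera  | Toys    
Speaker | Supplies
Router  | Toys    
Lamp    | Sports  


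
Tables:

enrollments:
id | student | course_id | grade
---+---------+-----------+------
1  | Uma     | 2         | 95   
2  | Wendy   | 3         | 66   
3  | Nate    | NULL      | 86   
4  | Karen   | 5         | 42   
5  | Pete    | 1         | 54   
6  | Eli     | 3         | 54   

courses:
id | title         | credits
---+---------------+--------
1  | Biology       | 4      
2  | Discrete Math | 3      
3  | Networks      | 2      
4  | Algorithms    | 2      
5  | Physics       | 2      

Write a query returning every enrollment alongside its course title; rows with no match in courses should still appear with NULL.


LEFT JOIN keeps every row from enrollments (the left table); where course_id has no match in courses, the course columns become NULL. Walk through each enrollment:
  - enrollment 1 (Uma): course_id=2 -> matches Discrete Math
  - enrollment 2 (Wendy): course_id=3 -> matches Networks
  - enrollment 3 (Nate): course_id=NULL, no match -> kept with NULL
  - enrollment 4 (Karen): course_id=5 -> matches Physics
  - enrollment 5 (Pete): course_id=1 -> matches Biology
  - enrollment 6 (Eli): course_id=3 -> matches Networks
All 6 rows appear; 1 has NULL course.

SQL:
SELECT a.student, b.title AS course
FROM enrollments a
LEFT JOIN courses b ON a.course_id = b.id

Result:
student | course       
--------+--------------
Uma     | Discrete Math
Wendy   | Networks     
Nate    | NULL         
Karen   | Physics      
Pete    | Biology      
Eli     | Networks     


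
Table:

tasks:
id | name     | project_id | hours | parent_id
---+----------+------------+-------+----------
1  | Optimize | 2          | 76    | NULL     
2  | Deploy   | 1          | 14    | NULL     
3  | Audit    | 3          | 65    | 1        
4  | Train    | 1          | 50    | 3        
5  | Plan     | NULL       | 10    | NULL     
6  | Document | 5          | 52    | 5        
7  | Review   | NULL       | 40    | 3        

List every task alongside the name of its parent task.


This is a self-join: tasks is joined to a second copy of itself, matching each row's parent_id to another row's id. Use LEFT JOIN so rows with parent_id=NULL are kept.
  - task 1 (Optimize): parent_id=NULL -> NULL
  - task 2 (Deploy): parent_id=NULL -> NULL
  - task 3 (Audit): parent_id=1 -> Optimize
  - task 4 (Train): parent_id=3 -> Audit
  - task 5 (Plan): parent_id=NULL -> NULL
  - task 6 (Document): parent_id=5 -> Plan
  - task 7 (Review): parent_id=3 -> Audit

SQL:
SELECT a.name AS item, b.name AS parent
FROM tasks a
LEFT JOIN tasks b ON a.parent_id = b.id

Result:
item     | parent  
---------+---------
Optimize | NULL    
Deploy   | NULL    
Audit    | Optimize
Train    | Audit   
Plan     | NULL    
Document | Plan    
Review   | Audit   


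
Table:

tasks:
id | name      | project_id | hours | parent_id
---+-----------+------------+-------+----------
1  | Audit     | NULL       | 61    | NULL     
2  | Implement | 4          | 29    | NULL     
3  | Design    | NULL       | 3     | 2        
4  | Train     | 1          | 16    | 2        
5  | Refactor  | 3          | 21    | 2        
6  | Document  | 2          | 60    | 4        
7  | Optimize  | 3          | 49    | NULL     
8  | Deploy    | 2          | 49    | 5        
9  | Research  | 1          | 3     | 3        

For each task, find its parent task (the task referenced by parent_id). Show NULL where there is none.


This is a self-join: tasks is joined to a second copy of itself, matching each row's parent_id to another row's id. Use LEFT JOIN so rows with parent_id=NULL are kept.
  - task 1 (Audit): parent_id=NULL -> NULL
  - task 2 (Implement): parent_id=NULL -> NULL
  - task 3 (Design): parent_id=2 -> Implement
  - task 4 (Train): parent_id=2 -> Implement
  - task 5 (Refactor): parent_id=2 -> Implement
  - task 6 (Document): parent_id=4 -> Train
  - task 7 (Optimize): parent_id=NULL -> NULL
  - task 8 (Deploy): parent_id=5 -> Refactor
  - task 9 (Research): parent_id=3 -> Design

SQL:
SELECT a.name AS item, b.name AS parent
FROM tasks a
LEFT JOIN tasks b ON a.parent_id = b.id

Result:
item      | parent   
----------+----------
Audit     | NULL     
Implement | NULL     
Design    | Implement
Train     | Implement
Refactor  | Implement
Document  | Train    
Optimize  | NULL     
Deploy    | Refactor 
Research  | Design   


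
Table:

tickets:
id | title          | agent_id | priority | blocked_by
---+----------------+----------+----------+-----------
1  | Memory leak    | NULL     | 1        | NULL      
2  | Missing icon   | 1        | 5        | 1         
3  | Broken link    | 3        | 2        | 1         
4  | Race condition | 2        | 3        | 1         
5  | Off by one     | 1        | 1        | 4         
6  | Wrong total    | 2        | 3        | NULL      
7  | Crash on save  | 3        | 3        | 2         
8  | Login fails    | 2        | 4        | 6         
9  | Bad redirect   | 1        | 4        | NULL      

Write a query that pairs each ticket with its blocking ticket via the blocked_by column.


This is a self-join: tickets is joined to a second copy of itself, matching each row's blocked_by to another row's id. Use LEFT JOIN so rows with blocked_by=NULL are kept.
  - ticket 1 (Memory leak): blocked_by=NULL -> NULL
  - ticket 2 (Missing icon): blocked_by=1 -> Memory leak
  - ticket 3 (Broken link): blocked_by=1 -> Memory leak
  - ticket 4 (Race condition): blocked_by=1 -> Memory leak
  - ticket 5 (Off by one): blocked_by=4 -> Race condition
  - ticket 6 (Wrong total): blocked_by=NULL -> NULL
  - ticket 7 (Crash on save): blocked_by=2 -> Missing icon
  - ticket 8 (Login fails): blocked_by=6 -> Wrong total
  - ticket 9 (Bad redirect): blocked_by=NULL -> NULL

SQL:
SELECT a.title AS item, b.title AS blocked_by
FROM tickets a
LEFT JOIN tickets b ON a.blocked_by = b.id

Result:
item           | blocked_by    
---------------+---------------
Memory leak    | NULL          
Missing icon   | Memory leak   
Broken link    | Memory leak   
Race condition | Memory leak   
Off by one     | Race condition
Wrong total    | NULL          
Crash on save  | Missing icon  
Login fails    | Wrong total   
Bad redirect   | NULL          


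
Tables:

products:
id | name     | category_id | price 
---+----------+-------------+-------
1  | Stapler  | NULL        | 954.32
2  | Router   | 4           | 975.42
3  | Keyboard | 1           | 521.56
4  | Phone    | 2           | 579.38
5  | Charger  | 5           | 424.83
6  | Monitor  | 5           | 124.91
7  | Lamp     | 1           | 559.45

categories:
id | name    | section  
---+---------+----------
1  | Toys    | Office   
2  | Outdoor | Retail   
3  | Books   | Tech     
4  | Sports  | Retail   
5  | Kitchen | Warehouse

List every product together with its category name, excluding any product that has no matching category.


INNER JOIN keeps only products rows whose category_id matches an id in categories. Walk through each product:
  - product 1 (Stapler): category_id=NULL, no match -> dropped
  - product 2 (Router): category_id=4 -> matches Sports
  - product 3 (Keyboard): category_id=1 -> matches Toys
  - product 4 (Phone): category_id=2 -> matches Outdoor
  - product 5 (Charger): category_id=5 -> matches Kitchen
  - product 6 (Monitor): category_id=5 -> matches Kitchen
  - product 7 (Lamp): category_id=1 -> matches Toys
So 1 of 7 rows is dropped.

SQL:
SELECT a.name, b.name AS category
FROM products a
INNER JOIN categories b ON a.category_id = b.id

Result:
name     | category
---------+---------
Router   | Sports  
Keyboard | Toys    
Phone    | Outdoor 
Charger  | Kitchen 
Monitor  | Kitchen 
Lamp     | Toys    


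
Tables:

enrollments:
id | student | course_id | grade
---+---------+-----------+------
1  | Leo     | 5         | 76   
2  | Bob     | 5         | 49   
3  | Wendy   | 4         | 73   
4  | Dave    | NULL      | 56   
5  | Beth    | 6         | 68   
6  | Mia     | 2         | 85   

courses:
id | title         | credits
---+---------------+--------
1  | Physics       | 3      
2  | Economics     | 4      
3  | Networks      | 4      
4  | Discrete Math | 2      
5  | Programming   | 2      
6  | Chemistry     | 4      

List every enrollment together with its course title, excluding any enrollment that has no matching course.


INNER JOIN keeps only enrollments rows whose course_id matches an id in courses. Walk through each enrollment:
  - enrollment 1 (Leo): course_id=5 -> matches Programming
  - enrollment 2 (Bob): course_id=5 -> matches Programming
  - enrollment 3 (Wendy): course_id=4 -> matches Discrete Math
  - enrollment 4 (Dave): course_id=NULL, no match -> dropped
  - enrollment 5 (Beth): course_id=6 -> matches Chemistry
  - enrollment 6 (Mia): course_id=2 -> matches Economics
So 1 of 6 rows is dropped.

SQL:
SELECT a.student, b.title AS course
FROM enrollments a
INNER JOIN courses b ON a.course_id = b.id

Result:
student | course       
--------+--------------
Leo     | Programming  
Bob     | Programming  
Wendy   | Discrete Math
Beth    | Chemistry    
Mia     | Economics    


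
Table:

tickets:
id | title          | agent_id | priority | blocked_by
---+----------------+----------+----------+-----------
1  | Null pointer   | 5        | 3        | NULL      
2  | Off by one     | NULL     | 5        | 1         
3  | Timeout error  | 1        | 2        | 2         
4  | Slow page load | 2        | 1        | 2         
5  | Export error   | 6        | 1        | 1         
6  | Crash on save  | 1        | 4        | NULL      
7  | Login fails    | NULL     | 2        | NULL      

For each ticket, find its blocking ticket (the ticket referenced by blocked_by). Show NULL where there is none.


This is a self-join: tickets is joined to a second copy of itself, matching each row's blocked_by to another row's id. Use LEFT JOIN so rows with blocked_by=NULL are kept.
  - ticket 1 (Null pointer): blocked_by=NULL -> NULL
  - ticket 2 (Off by one): blocked_by=1 -> Null pointer
  - ticket 3 (Timeout error): blocked_by=2 -> Off by one
  - ticket 4 (Slow page load): blocked_by=2 -> Off by one
  - ticket 5 (Export error): blocked_by=1 -> Null pointer
  - ticket 6 (Crash on save): blocked_by=NULL -> NULL
  - ticket 7 (Login fails): blocked_by=NULL -> NULL

SQL:
SELECT a.title AS item, b.title AS blocked_by
FROM tickets a
LEFT JOIN tickets b ON a.blocked_by = b.id

Result:
item           | blocked_by  
---------------+-------------
Null pointer   | NULL        
Off by one     | Null pointer
Timeout error  | Off by one  
Slow page load | Off by one  
Export error   | Null pointer
Crash on save  | NULL        
Login fails    | NULL        


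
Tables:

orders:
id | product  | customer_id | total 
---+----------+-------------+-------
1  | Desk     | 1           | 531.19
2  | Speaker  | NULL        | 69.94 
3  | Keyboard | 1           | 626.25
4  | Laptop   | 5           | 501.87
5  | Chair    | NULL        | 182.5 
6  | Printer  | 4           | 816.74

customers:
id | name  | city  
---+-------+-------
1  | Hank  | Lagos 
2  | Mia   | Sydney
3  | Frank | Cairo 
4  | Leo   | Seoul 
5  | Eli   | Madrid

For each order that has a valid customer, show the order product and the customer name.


INNER JOIN keeps only orders rows whose customer_id matches an id in customers. Walk through each order:
  - order 1 (Desk): customer_id=1 -> matches Hank
  - order 2 (Speaker): customer_id=NULL, no match -> dropped
  - order 3 (Keyboard): customer_id=1 -> matches Hank
  - order 4 (Laptop): customer_id=5 -> matches Eli
  - order 5 (Chair): customer_id=NULL, no match -> dropped
  - order 6 (Printer): customer_id=4 -> matches Leo
So 2 of 6 rows are dropped.

SQL:
SELECT a.product, b.name AS customer
FROM orders a
INNER JOIN customers b ON a.customer_id = b.id

Result:
product  | customer
---------+---------
Desk     | Hank    
Keyboard | Hank    
Laptop   | Eli     
Printer  | Leo     


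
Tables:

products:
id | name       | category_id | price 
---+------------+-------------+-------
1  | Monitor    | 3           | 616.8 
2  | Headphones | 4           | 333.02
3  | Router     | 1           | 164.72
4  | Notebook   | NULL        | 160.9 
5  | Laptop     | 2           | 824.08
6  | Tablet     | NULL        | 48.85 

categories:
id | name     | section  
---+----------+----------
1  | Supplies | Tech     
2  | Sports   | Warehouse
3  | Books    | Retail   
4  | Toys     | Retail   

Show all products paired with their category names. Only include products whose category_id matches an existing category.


INNER JOIN keeps only products rows whose category_id matches an id in categories. Walk through each product:
  - product 1 (Monitor): category_id=3 -> matches Books
  - product 2 (Headphones): category_id=4 -> matches Toys
  - product 3 (Router): category_id=1 -> matches Supplies
  - product 4 (Notebook): category_id=NULL, no match -> dropped
  - product 5 (Laptop): category_id=2 -> matches Sports
  - product 6 (Tablet): category_id=NULL, no match -> dropped
So 2 of 6 rows are dropped.

SQL:
SELECT a.name, b.name AS category
FROM products a
INNER JOIN categories b ON a.category_id = b.id

Result:
name       | category
-----------+---------
Monitor    | Books   
Headphones | Toys    
Router     | Supplies
Laptop     | Sports  


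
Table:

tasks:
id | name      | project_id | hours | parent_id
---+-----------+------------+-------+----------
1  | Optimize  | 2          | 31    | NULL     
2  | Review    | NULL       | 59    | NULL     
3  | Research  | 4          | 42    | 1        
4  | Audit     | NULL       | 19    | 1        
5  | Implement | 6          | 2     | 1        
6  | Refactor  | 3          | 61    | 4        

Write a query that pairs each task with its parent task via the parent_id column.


This is a self-join: tasks is joined to a second copy of itself, matching each row's parent_id to another row's id. Use LEFT JOIN so rows with parent_id=NULL are kept.
  - task 1 (Optimize): parent_id=NULL -> NULL
  - task 2 (Review): parent_id=NULL -> NULL
  - task 3 (Research): parent_id=1 -> Optimize
  - task 4 (Audit): parent_id=1 -> Optimize
  - task 5 (Implement): parent_id=1 -> Optimize
  - task 6 (Refactor): parent_id=4 -> Audit

SQL:
SELECT a.name AS item, b.name AS parent
FROM tasks a
LEFT JOIN tasks b ON a.parent_id = b.id

Result:
item      | parent  
----------+---------
Optimize  | NULL    
Review    | NULL    
Research  | Optimize
Audit     | Optimize
Implement | Optimize
Refactor  | Audit   


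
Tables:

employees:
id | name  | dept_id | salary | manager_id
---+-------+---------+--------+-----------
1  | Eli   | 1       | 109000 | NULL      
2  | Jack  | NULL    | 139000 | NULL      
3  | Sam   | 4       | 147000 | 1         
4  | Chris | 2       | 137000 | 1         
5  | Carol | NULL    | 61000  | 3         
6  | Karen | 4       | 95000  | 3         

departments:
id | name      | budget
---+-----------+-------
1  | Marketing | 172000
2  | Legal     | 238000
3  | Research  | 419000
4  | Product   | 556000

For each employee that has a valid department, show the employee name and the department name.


INNER JOIN keeps only employees rows whose dept_id matches an id in departments. Walk through each employee:
  - employee 1 (Eli): dept_id=1 -> matches Marketing
  - employee 2 (Jack): dept_id=NULL, no match -> dropped
  - employee 3 (Sam): dept_id=4 -> matches Product
  - employee 4 (Chris): dept_id=2 -> matches Legal
  - employee 5 (Carol): dept_id=NULL, no match -> dropped
  - employee 6 (Karen): dept_id=4 -> matches Product
So 2 of 6 rows are dropped.

SQL:
SELECT a.name, b.name AS department
FROM employees a
INNER JOIN departments b ON a.dept_id = b.id

Result:
name  | department
------+-----------
Eli   | Marketing 
Sam   | Product   
Chris | Legal     
Karen | Product   


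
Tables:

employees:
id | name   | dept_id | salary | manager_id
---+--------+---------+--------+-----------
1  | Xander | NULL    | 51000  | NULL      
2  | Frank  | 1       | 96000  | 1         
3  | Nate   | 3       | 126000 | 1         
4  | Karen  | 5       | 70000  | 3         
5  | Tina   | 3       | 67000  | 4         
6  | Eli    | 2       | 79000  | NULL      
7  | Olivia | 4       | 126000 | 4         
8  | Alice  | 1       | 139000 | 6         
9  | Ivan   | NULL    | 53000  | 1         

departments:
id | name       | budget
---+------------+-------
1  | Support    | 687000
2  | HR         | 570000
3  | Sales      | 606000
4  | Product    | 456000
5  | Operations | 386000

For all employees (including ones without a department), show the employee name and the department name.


LEFT JOIN keeps every row from employees (the left table); where dept_id has no match in departments, the department columns become NULL. Walk through each employee:
  - employee 1 (Xander): dept_id=NULL, no match -> kept with NULL
  - employee 2 (Frank): dept_id=1 -> matches Support
  - employee 3 (Nate): dept_id=3 -> matches Sales
  - employee 4 (Karen): dept_id=5 -> matches Operations
  - employee 5 (Tina): dept_id=3 -> matches Sales
  - employee 6 (Eli): dept_id=2 -> matches HR
  - employee 7 (Olivia): dept_id=4 -> matches Product
  - employee 8 (Alice): dept_id=1 -> matches Support
  - employee 9 (Ivan): dept_id=NULL, no match -> kept with NULL
All 9 rows appear; 2 have NULL department.

SQL:
SELECT a.name, b.name AS department
FROM employees a
LEFT JOIN departments b ON a.dept_id = b.id

Result:
name   | department
-------+-----------
Xander | NULL      
Frank  | Support   
Nate   | Sales     
Karen  | Operations
Tina   | Sales     
Eli    | HR        
Olivia | Product   
Alice  | Support   
Ivan   | NULL      


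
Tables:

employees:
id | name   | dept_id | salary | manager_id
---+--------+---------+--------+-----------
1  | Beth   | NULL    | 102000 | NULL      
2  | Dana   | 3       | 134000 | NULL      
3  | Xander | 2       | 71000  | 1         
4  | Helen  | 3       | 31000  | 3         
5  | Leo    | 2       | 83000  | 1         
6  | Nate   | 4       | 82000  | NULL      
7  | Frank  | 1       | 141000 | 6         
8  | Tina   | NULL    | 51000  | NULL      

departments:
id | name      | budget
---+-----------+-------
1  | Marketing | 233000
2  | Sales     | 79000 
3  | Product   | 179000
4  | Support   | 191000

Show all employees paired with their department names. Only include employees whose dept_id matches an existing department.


INNER JOIN keeps only employees rows whose dept_id matches an id in departments. Walk through each employee:
  - employee 1 (Beth): dept_id=NULL, no match -> dropped
  - employee 2 (Dana): dept_id=3 -> matches Product
  - employee 3 (Xander): dept_id=2 -> matches Sales
  - employee 4 (Helen): dept_id=3 -> matches Product
  - employee 5 (Leo): dept_id=2 -> matches Sales
  - employee 6 (Nate): dept_id=4 -> matches Support
  - employee 7 (Frank): dept_id=1 -> matches Marketing
  - employee 8 (Tina): dept_id=NULL, no match -> dropped
So 2 of 8 rows are dropped.

SQL:
SELECT a.name, b.name AS department
FROM employees a
INNER JOIN departments b ON a.dept_id = b.id

Result:
name   | department
-------+-----------
Dana   | Product   
Xander | Sales     
Helen  | Product   
Leo    | Sales     
Nate   | Support   
Frank  | Marketing 


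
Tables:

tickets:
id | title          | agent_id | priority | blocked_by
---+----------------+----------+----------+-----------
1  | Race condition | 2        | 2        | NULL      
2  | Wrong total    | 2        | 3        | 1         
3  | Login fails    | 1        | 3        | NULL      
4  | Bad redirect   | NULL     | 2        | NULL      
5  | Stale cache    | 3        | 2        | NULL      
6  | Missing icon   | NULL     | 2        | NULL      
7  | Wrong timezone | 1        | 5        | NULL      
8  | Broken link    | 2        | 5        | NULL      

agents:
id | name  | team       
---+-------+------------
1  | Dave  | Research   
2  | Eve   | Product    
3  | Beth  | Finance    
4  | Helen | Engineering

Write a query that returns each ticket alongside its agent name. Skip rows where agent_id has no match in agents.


INNER JOIN keeps only tickets rows whose agent_id matches an id in agents. Walk through each ticket:
  - ticket 1 (Race condition): agent_id=2 -> matches Eve
  - ticket 2 (Wrong total): agent_id=2 -> matches Eve
  - ticket 3 (Login fails): agent_id=1 -> matches Dave
  - ticket 4 (Bad redirect): agent_id=NULL, no match -> dropped
  - ticket 5 (Stale cache): agent_id=3 -> matches Beth
  - ticket 6 (Missing icon): agent_id=NULL, no match -> dropped
  - ticket 7 (Wrong timezone): agent_id=1 -> matches Dave
  - ticket 8 (Broken link): agent_id=2 -> matches Eve
So 2 of 8 rows are dropped.

SQL:
SELECT a.title, b.name AS agent
FROM tickets a
INNER JOIN agents b ON a.agent_id = b.id

Result:
title          | agent
---------------+------
Race condition | Eve  
Wrong total    | Eve  
Login fails    | Dave 
Stale cache    | Beth 
Wrong timezone | Dave 
Broken link    | Eve  


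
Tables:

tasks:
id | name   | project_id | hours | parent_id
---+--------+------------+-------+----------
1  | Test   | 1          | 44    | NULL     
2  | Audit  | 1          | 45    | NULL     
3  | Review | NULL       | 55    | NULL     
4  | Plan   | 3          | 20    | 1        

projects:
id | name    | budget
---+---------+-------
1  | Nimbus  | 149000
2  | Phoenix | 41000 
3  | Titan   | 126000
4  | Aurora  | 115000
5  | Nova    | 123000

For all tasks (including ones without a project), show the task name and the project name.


LEFT JOIN keeps every row from tasks (the left table); where project_id has no match in projects, the project columns become NULL. Walk through each task:
  - task 1 (Test): project_id=1 -> matches Nimbus
  - task 2 (Audit): project_id=1 -> matches Nimbus
  - task 3 (Review): project_id=NULL, no match -> kept with NULL
  - task 4 (Plan): project_id=3 -> matches Titan
All 4 rows appear; 1 has NULL project.

SQL:
SELECT a.name, b.name AS project
FROM tasks a
LEFT JOIN projects b ON a.project_id = b.id

Result:
name   | project
-------+--------
Test   | Nimbus 
Audit  | Nimbus 
Review | NULL   
Plan   | Titan  


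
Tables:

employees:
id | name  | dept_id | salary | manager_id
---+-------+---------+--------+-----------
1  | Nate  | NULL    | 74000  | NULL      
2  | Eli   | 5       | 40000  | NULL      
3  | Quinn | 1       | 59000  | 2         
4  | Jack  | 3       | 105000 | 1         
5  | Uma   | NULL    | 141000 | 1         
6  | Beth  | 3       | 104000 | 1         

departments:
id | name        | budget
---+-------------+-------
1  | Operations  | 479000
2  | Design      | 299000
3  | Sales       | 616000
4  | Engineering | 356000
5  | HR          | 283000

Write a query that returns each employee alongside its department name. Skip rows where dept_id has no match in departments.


INNER JOIN keeps only employees rows whose dept_id matches an id in departments. Walk through each employee:
  - employee 1 (Nate): dept_id=NULL, no match -> dropped
  - employee 2 (Eli): dept_id=5 -> matches HR
  - employee 3 (Quinn): dept_id=1 -> matches Operations
  - employee 4 (Jack): dept_id=3 -> matches Sales
  - employee 5 (Uma): dept_id=NULL, no match -> dropped
  - employee 6 (Beth): dept_id=3 -> matches Sales
So 2 of 6 rows are dropped.

SQL:
SELECT a.name, b.name AS department
FROM employees a
INNER JOIN departments b ON a.dept_id = b.id

Result:
name  | department
------+-----------
Eli   | HR        
Quinn | Operations
Jack  | Sales     
Beth  | Sales     


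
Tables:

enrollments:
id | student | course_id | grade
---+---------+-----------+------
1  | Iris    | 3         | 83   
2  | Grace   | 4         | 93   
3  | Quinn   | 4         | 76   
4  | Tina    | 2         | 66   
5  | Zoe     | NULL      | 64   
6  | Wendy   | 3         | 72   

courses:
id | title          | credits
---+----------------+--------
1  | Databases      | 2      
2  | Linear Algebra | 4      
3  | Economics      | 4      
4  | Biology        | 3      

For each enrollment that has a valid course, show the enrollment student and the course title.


INNER JOIN keeps only enrollments rows whose course_id matches an id in courses. Walk through each enrollment:
  - enrollment 1 (Iris): course_id=3 -> matches Economics
  - enrollment 2 (Grace): course_id=4 -> matches Biology
  - enrollment 3 (Quinn): course_id=4 -> matches Biology
  - enrollment 4 (Tina): course_id=2 -> matches Linear Algebra
  - enrollment 5 (Zoe): course_id=NULL, no match -> dropped
  - enrollment 6 (Wendy): course_id=3 -> matches Economics
So 1 of 6 rows is dropped.

SQL:
SELECT a.student, b.title AS course
FROM enrollments a
INNER JOIN courses b ON a.course_id = b.id

Result:
student | course        
--------+---------------
Iris    | Economics     
Grace   | Biology       
Quinn   | Biology       
Tina    | Linear Algebra
Wendy   | Economics     


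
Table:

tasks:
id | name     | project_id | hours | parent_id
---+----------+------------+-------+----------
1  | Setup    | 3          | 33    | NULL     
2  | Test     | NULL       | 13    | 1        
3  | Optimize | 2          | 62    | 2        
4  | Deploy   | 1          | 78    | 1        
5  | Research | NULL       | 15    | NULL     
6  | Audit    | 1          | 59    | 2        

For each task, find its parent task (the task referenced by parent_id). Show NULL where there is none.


This is a self-join: tasks is joined to a second copy of itself, matching each row's parent_id to another row's id. Use LEFT JOIN so rows with parent_id=NULL are kept.
  - task 1 (Setup): parent_id=NULL -> NULL
  - task 2 (Test): parent_id=1 -> Setup
  - task 3 (Optimize): parent_id=2 -> Test
  - task 4 (Deploy): parent_id=1 -> Setup
  - task 5 (Research): parent_id=NULL -> NULL
  - task 6 (Audit): parent_id=2 -> Test

SQL:
SELECT a.name AS item, b.name AS parent
FROM tasks a
LEFT JOIN tasks b ON a.parent_id = b.id

Result:
item     | parent
---------+-------
Setup    | NULL  
Test     | Setup 
Optimize | Test  
Deploy   | Setup 
Research | NULL  
Audit    | Test  


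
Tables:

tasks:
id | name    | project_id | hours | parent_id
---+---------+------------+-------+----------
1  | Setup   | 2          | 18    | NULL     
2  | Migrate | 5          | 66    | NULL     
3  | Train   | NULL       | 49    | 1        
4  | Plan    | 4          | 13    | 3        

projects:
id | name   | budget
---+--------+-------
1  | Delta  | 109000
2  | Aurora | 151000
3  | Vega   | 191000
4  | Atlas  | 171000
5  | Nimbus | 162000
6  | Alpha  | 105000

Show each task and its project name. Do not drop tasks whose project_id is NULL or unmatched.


LEFT JOIN keeps every row from tasks (the left table); where project_id has no match in projects, the project columns become NULL. Walk through each task:
  - task 1 (Setup): project_id=2 -> matches Aurora
  - task 2 (Migrate): project_id=5 -> matches Nimbus
  - task 3 (Train): project_id=NULL, no match -> kept with NULL
  - task 4 (Plan): project_id=4 -> matches Atlas
All 4 rows appear; 1 has NULL project.

SQL:
SELECT a.name, b.name AS project
FROM tasks a
LEFT JOIN projects b ON a.project_id = b.id

Result:
name    | project
--------+--------
Setup   | Aurora 
Migrate | Nimbus 
Train   | NULL   
Plan    | Atlas  


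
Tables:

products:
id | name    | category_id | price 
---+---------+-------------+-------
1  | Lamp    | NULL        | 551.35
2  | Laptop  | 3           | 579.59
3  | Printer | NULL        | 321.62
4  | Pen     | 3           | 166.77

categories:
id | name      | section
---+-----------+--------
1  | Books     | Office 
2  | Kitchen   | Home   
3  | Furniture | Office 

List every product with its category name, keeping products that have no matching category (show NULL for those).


LEFT JOIN keeps every row from products (the left table); where category_id has no match in categories, the category columns become NULL. Walk through each product:
  - product 1 (Lamp): category_id=NULL, no match -> kept with NULL
  - product 2 (Laptop): category_id=3 -> matches Furniture
  - product 3 (Printer): category_id=NULL, no match -> kept with NULL
  - product 4 (Pen): category_id=3 -> matches Furniture
All 4 rows appear; 2 have NULL category.

SQL:
SELECT a.name, b.name AS category
FROM products a
LEFT JOIN categories b ON a.category_id = b.id

Result:
name    | category 
--------+----------
Lamp    | NULL     
Laptop  | Furniture
Printer | NULL     
Pen     | Furniture


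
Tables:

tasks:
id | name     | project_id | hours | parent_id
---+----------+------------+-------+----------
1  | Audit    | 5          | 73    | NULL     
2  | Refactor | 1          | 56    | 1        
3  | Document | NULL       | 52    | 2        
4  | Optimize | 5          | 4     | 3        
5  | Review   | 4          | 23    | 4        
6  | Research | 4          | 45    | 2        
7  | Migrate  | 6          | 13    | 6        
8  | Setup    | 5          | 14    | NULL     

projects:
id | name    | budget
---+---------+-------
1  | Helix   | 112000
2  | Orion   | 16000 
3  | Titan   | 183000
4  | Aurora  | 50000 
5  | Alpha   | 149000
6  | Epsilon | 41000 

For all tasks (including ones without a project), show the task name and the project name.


LEFT JOIN keeps every row from tasks (the left table); where project_id has no match in projects, the project columns become NULL. Walk through each task:
  - task 1 (Audit): project_id=5 -> matches Alpha
  - task 2 (Refactor): project_id=1 -> matches Helix
  - task 3 (Document): project_id=NULL, no match -> kept with NULL
  - task 4 (Optimize): project_id=5 -> matches Alpha
  - task 5 (Review): project_id=4 -> matches Aurora
  - task 6 (Research): project_id=4 -> matches Aurora
  - task 7 (Migrate): project_id=6 -> matches Epsilon
  - task 8 (Setup): project_id=5 -> matches Alpha
All 8 rows appear; 1 has NULL project.

SQL:
SELECT a.name, b.name AS project
FROM tasks a
LEFT JOIN projects b ON a.project_id = b.id

Result:
name     | project
---------+--------
Audit    | Alpha  
Refactor | Helix  
Document | NULL   
Optimize | Alpha  
Review   | Aurora 
Research | Aurora 
Migrate  | Epsilon
Setup    | Alpha  


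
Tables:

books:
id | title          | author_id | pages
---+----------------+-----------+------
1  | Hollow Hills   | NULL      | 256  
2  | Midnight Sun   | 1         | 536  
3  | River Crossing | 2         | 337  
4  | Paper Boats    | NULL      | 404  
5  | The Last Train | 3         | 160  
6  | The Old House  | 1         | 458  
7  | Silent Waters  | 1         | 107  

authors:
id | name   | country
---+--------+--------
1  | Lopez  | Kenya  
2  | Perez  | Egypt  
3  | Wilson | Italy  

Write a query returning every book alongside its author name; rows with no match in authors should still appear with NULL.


LEFT JOIN keeps every row from books (the left table); where author_id has no match in authors, the author columns become NULL. Walk through each book:
  - book 1 (Hollow Hills): author_id=NULL, no match -> kept with NULL
  - book 2 (Midnight Sun): author_id=1 -> matches Lopez
  - book 3 (River Crossing): author_id=2 -> matches Perez
  - book 4 (Paper Boats): author_id=NULL, no match -> kept with NULL
  - book 5 (The Last Train): author_id=3 -> matches Wilson
  - book 6 (The Old House): author_id=1 -> matches Lopez
  - book 7 (Silent Waters): author_id=1 -> matches Lopez
All 7 rows appear; 2 have NULL author.

SQL:
SELECT a.title, b.name AS author
FROM books a
LEFT JOIN authors b ON a.author_id = b.id

Result:
title          | author
---------------+-------
Hollow Hills   | NULL  
Midnight Sun   | Lopez 
River Crossing | Perez 
Paper Boats    | NULL  
The Last Train | Wilson
The Old House  | Lopez 
Silent Waters  | Lopez 


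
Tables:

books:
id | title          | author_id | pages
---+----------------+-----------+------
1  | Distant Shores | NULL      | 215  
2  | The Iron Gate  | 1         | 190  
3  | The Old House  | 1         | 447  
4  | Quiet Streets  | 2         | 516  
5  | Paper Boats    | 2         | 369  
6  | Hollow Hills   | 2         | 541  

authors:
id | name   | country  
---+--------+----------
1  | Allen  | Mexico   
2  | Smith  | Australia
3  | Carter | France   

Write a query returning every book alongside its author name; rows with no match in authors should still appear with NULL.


LEFT JOIN keeps every row from books (the left table); where author_id has no match in authors, the author columns become NULL. Walk through each book:
  - book 1 (Distant Shores): author_id=NULL, no match -> kept with NULL
  - book 2 (The Iron Gate): author_id=1 -> matches Allen
  - book 3 (The Old House): author_id=1 -> matches Allen
  - book 4 (Quiet Streets): author_id=2 -> matches Smith
  - book 5 (Paper Boats): author_id=2 -> matches Smith
  - book 6 (Hollow Hills): author_id=2 -> matches Smith
All 6 rows appear; 1 has NULL author.

SQL:
SELECT a.title, b.name AS author
FROM books a
LEFT JOIN authors b ON a.author_id = b.id

Result:
title          | author
---------------+-------
Distant Shores | NULL  
The Iron Gate  | Allen 
The Old House  | Allen 
Quiet Streets  | Smith 
Paper Boats    | Smith 
Hollow Hills   | Smith 
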